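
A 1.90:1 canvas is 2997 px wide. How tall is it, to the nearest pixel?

1577 px

2997 / 1.900 = 1577.37.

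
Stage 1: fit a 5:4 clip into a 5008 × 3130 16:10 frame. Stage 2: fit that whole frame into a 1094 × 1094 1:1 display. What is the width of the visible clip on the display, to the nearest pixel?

First fit — 5:4 into 5008×3130 spans the height: 3912.50 × 3130.00.
The 16:10 canvas is width-limited in 1094×1094, giving 1094.00 × 683.75; scale factor 0.2185.
So the clip's width is 3912.50 × 0.2185 ≈ 854.69.

855 px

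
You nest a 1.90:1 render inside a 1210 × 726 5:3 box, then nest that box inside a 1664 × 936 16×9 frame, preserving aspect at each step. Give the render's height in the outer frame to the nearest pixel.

821 px

Inside the 1210×726 canvas the render is width-limited at 1210.00 × 636.84.
5:3 in 1664×936: fills the height, so the intermediate becomes 1560.00 × 936.00 — a scale of ×1.2893.
So the render's height is 636.84 × 1.2893 ≈ 821.05.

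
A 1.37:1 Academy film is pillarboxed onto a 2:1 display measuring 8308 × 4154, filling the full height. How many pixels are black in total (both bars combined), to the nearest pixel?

The film is 4154 × 1.370 ≈ 5690.9800 px wide.
Black = 8308 − 5690.9800 = 2617.0200 px.
That's 2617.0200 × 4154 ≈ 10871101 black pixels.

10871101 pixels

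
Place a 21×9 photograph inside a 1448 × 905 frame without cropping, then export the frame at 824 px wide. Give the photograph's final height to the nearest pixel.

353 px

In the 1448×905 frame the photograph fills the width: height = 1448 × 9/21 ≈ 620.57 px.
Resizing to 824 px wide multiplies everything by 0.5691: 620.57 → 353.14 px.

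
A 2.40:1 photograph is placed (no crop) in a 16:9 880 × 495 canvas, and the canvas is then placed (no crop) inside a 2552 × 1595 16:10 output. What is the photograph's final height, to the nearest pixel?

1063 px

2.40:1 in 880×495: fills the width, so the photograph is 880.00 × 366.67.
The 16:9 canvas is width-limited in 2552×1595, giving 2552.00 × 1435.50; scale factor 2.9000.
Applying the same ×2.9000: 366.67 → 1063.33.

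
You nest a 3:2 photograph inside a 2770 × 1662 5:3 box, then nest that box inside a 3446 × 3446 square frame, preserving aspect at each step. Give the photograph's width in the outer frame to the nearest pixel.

First fit — 3:2 into 2770×1662 spans the height: 2493.00 × 1662.00.
5:3 in 3446×3446: fills the width, so the intermediate becomes 3446.00 × 2067.60 — a scale of ×1.2440.
So the photograph's width is 2493.00 × 1.2440 ≈ 3101.40.

3101 px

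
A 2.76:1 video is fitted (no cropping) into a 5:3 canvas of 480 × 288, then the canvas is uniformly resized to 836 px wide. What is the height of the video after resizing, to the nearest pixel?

303 px

Fitted into 480×288, the video spans the width; its height is 480 / 2.760 ≈ 173.91 px.
Resizing to 836 px wide multiplies everything by 1.7417: 173.91 → 302.90 px.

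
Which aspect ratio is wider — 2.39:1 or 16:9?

2.39 and 16:9 = 1.778; 2.39 > 1.778.

2.39:1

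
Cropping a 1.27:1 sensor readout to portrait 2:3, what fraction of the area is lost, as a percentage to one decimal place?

Going from 1.27:1 to portrait 2:3 means cutting width while keeping height.
Area ratio = (0.667)/(1.270) = 52.49%; the remaining 47.51% is cropped out.

47.5%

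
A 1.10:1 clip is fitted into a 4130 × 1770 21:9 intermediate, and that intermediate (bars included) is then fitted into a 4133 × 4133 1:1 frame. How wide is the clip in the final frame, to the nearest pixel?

1948 px

First fit — 1.10:1 into 4130×1770 spans the height: 1947.00 × 1770.00.
Second fit — the 21:9 canvas into 4133×4133 spans the width: 4133.00 × 1771.29 (×1.0007 from 4130×1770).
The clip scales with it: width 1947.00 × 1.0007 ≈ 1948.41.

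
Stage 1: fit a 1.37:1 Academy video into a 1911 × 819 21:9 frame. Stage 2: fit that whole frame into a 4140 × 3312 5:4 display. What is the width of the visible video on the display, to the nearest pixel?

2431 px

Inside the 1911×819 canvas the video is height-limited at 1122.03 × 819.00.
21:9 in 4140×3312: fills the width, so the intermediate becomes 4140.00 × 1774.29 — a scale of ×2.1664.
Applying the same ×2.1664: 1122.03 → 2430.77.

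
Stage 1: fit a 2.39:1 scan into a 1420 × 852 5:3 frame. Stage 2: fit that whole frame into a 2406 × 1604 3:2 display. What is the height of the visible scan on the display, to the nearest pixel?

Inside the 1420×852 canvas the scan is width-limited at 1420.00 × 594.14.
5:3 in 2406×1604: fills the width, so the intermediate becomes 2406.00 × 1443.60 — a scale of ×1.6944.
Applying the same ×1.6944: 594.14 → 1006.69.

1007 px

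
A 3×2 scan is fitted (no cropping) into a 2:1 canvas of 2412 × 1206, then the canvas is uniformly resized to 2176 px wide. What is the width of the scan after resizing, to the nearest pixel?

In the 2412×1206 frame the scan fills the height: width = 1206 × 3/2 ≈ 1809.00 px.
Resizing to 2176 px wide multiplies everything by 0.9022: 1809.00 → 1632.00 px.

1632 px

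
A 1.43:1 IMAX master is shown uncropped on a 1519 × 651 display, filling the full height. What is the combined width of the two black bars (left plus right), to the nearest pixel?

588 px

Content width = 651 × 1.430 ≈ 930.93 px.
1519 − 930.93 = 588.07 px of bars.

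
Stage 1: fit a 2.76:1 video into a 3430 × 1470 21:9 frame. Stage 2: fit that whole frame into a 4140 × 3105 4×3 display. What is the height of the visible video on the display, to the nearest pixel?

1500 px

2.76:1 in 3430×1470: fills the width, so the video is 3430.00 × 1242.75.
21:9 in 4140×3105: fills the width, so the intermediate becomes 4140.00 × 1774.29 — a scale of ×1.2070.
Applying the same ×1.2070: 1242.75 → 1500.00.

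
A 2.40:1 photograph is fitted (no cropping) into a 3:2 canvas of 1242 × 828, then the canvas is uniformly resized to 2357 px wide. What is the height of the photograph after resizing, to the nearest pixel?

At 1242×828 the photograph is width-limited, so height = 1242 / 2.400 ≈ 517.50 px.
The frame scales by 2357/1242 = 1.8977; 517.50 × 1.8977 ≈ 982.08 px.

982 px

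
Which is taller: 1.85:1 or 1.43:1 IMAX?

1.85 and 1.43; 1.85 > 1.43. The smaller width-to-height ratio is the taller frame.

1.43:1 IMAX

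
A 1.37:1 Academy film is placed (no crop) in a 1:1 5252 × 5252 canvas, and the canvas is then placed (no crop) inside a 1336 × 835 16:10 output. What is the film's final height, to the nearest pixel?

1.37:1 Academy in 5252×5252: fills the width, so the film is 5252.00 × 3833.58.
1:1 in 1336×835: fills the height, so the intermediate becomes 835.00 × 835.00 — a scale of ×0.1590.
So the film's height is 3833.58 × 0.1590 ≈ 609.49.

609 px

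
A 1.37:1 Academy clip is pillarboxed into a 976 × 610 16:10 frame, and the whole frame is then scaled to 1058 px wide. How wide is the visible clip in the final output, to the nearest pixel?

906 px

Fitted into 976×610, the clip spans the height; its width is 610 × 1.370 ≈ 835.70 px.
The frame scales by 1058/976 = 1.0840; 835.70 × 1.0840 ≈ 905.91 px.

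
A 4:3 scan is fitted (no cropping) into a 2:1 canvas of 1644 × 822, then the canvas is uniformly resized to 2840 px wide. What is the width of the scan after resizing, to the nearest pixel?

1893 px

At 1644×822 the scan is height-limited, so width = 822 × 4/3 ≈ 1096.00 px.
The frame scales by 2840/1644 = 1.7275; 1096.00 × 1.7275 ≈ 1893.33 px.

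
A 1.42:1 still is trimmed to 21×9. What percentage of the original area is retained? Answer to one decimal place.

60.9%

The width stays; only height is cut (since 21×9 is wider than 1.42:1).
Area ratio = (1.420)/(2.333) = 60.86% retained.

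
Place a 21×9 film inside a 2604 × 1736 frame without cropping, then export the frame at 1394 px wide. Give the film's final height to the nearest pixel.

597 px

At 2604×1736 the film is width-limited, so height = 2604 × 9/21 ≈ 1116.00 px.
Resizing to 1394 px wide multiplies everything by 0.5353: 1116.00 → 597.43 px.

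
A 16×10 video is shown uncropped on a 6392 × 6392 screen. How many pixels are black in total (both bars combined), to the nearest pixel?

15321624 pixels

16×10 is wider than square, so it spans the full width.
The video is 6392 × 10/16 ≈ 3995.0000 px tall.
Leftover height: 6392 − 3995.0000 = 2397.0000 px.
That's 2397.0000 × 6392 ≈ 15321624 black pixels.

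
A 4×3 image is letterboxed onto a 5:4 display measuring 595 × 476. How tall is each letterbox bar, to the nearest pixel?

Since 1.333 > 1.250, the image is width-limited.
Content height = 595 × 3/4 ≈ 446.25 px.
476 − 446.25 = 29.75 px of bars (14.88 each).

15 px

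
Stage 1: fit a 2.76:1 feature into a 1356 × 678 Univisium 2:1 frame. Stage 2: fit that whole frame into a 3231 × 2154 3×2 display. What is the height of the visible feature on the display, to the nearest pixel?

1171 px

Inside the 1356×678 canvas the feature is width-limited at 1356.00 × 491.30.
Second fit — the Univisium 2:1 canvas into 3231×2154 spans the width: 3231.00 × 1615.50 (×2.3827 from 1356×678).
The feature scales with it: height 491.30 × 2.3827 ≈ 1170.65.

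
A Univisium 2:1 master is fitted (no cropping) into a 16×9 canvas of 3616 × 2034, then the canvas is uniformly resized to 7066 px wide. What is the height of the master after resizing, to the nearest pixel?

3533 px

Fitted into 3616×2034, the master spans the width; its height is 3616 × 1/2 ≈ 1808.00 px.
The frame scales by 7066/3616 = 1.9541; 1808.00 × 1.9541 ≈ 3533.00 px.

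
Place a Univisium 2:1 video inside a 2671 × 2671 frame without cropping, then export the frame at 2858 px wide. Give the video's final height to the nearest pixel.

1429 px

Fitted into 2671×2671, the video spans the width; its height is 2671 × 1/2 ≈ 1335.50 px.
Resizing to 2858 px wide multiplies everything by 1.0700: 1335.50 → 1429.00 px.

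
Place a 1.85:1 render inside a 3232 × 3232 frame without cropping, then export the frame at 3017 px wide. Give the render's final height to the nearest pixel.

1631 px

In the 3232×3232 frame the render fills the width: height = 3232 / 1.850 ≈ 1747.03 px.
Resizing to 3017 px wide multiplies everything by 0.9335: 1747.03 → 1630.81 px.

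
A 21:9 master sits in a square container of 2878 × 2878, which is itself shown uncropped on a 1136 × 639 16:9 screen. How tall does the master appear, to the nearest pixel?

Inside the 2878×2878 canvas the master is width-limited at 2878.00 × 1233.43.
Second fit — the square canvas into 1136×639 spans the height: 639.00 × 639.00 (×0.2220 from 2878×2878).
So the master's height is 1233.43 × 0.2220 ≈ 273.86.

274 px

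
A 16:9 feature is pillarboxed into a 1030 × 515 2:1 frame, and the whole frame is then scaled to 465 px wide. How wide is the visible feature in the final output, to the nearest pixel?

Fitted into 1030×515, the feature spans the height; its width is 515 × 16/9 ≈ 915.56 px.
Resizing to 465 px wide multiplies everything by 0.4515: 915.56 → 413.33 px.

413 px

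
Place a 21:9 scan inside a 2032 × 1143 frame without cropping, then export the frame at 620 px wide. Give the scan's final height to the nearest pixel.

In the 2032×1143 frame the scan fills the width: height = 2032 × 9/21 ≈ 870.86 px.
The frame scales by 620/2032 = 0.3051; 870.86 × 0.3051 ≈ 265.71 px.

266 px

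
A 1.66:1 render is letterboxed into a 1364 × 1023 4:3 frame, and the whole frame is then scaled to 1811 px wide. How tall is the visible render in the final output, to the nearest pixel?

Fitted into 1364×1023, the render spans the width; its height is 1364 / 1.660 ≈ 821.69 px.
Resizing to 1811 px wide multiplies everything by 1.3277: 821.69 → 1090.96 px.

1091 px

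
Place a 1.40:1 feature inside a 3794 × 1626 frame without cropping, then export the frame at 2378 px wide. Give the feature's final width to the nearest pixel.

Fitted into 3794×1626, the feature spans the height; its width is 1626 × 1.400 ≈ 2276.40 px.
Resizing to 2378 px wide multiplies everything by 0.6268: 2276.40 → 1426.80 px.

1427 px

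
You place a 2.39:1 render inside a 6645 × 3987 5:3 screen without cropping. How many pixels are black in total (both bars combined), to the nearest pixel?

Since 2.390 > 1.667, the render is width-limited.
That makes the image 2780.3347 px tall (6645 / 2.390).
3987 − 2780.3347 = 1206.6653 px of bars.
Bar area = 1206.6653 × 6645 ≈ 8018291 px.

8018291 pixels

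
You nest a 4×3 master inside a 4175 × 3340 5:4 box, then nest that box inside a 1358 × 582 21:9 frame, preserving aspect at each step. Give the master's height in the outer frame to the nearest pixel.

Inside the 4175×3340 canvas the master is width-limited at 4175.00 × 3131.25.
The 5:4 canvas is height-limited in 1358×582, giving 727.50 × 582.00; scale factor 0.1743.
The master scales with it: height 3131.25 × 0.1743 ≈ 545.62.

546 px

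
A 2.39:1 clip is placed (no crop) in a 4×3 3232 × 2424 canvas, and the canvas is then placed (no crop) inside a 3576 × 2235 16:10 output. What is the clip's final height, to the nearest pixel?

1247 px

2.39:1 in 3232×2424: fills the width, so the clip is 3232.00 × 1352.30.
4×3 in 3576×2235: fills the height, so the intermediate becomes 2980.00 × 2235.00 — a scale of ×0.9220.
The clip scales with it: height 1352.30 × 0.9220 ≈ 1246.86.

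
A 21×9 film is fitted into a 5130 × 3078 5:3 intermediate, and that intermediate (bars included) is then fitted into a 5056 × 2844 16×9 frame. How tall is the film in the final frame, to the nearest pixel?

2031 px

21×9 in 5130×3078: fills the width, so the film is 5130.00 × 2198.57.
Second fit — the 5:3 canvas into 5056×2844 spans the height: 4740.00 × 2844.00 (×0.9240 from 5130×3078).
So the film's height is 2198.57 × 0.9240 ≈ 2031.43.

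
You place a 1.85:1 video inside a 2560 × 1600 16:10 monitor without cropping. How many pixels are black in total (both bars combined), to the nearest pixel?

Since 1.850 > 1.600, the video is width-limited.
Content height = 2560 / 1.850 ≈ 1383.7838 px.
1600 − 1383.7838 = 216.2162 px of bars.
Across the 2560-px span: 216.2162 × 2560 ≈ 553514 px.

553514 pixels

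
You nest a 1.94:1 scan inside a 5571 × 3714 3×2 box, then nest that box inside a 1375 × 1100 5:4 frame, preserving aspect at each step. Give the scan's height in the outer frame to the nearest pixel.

709 px

Inside the 5571×3714 canvas the scan is width-limited at 5571.00 × 2871.65.
The 3×2 canvas is width-limited in 1375×1100, giving 1375.00 × 916.67; scale factor 0.2468.
So the scan's height is 2871.65 × 0.2468 ≈ 708.76.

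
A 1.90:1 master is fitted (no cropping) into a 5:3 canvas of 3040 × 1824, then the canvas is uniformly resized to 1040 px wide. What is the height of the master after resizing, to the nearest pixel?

In the 3040×1824 frame the master fills the width: height = 3040 / 1.900 ≈ 1600.00 px.
Resizing to 1040 px wide multiplies everything by 0.3421: 1600.00 → 547.37 px.

547 px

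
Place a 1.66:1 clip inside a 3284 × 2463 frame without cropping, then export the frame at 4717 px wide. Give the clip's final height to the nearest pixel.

In the 3284×2463 frame the clip fills the width: height = 3284 / 1.660 ≈ 1978.31 px.
Scaling 3284 → 4717 is ×1.4364, so the height becomes 1978.31 × 1.4364 ≈ 2841.57 px.

2842 px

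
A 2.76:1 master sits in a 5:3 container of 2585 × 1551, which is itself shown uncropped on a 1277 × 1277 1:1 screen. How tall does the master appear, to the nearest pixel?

First fit — 2.76:1 into 2585×1551 spans the width: 2585.00 × 936.59.
Second fit — the 5:3 canvas into 1277×1277 spans the width: 1277.00 × 766.20 (×0.4940 from 2585×1551).
Applying the same ×0.4940: 936.59 → 462.68.

463 px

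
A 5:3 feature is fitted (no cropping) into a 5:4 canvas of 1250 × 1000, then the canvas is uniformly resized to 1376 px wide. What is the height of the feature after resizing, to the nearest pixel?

In the 1250×1000 frame the feature fills the width: height = 1250 × 3/5 ≈ 750.00 px.
Scaling 1250 → 1376 is ×1.1008, so the height becomes 750.00 × 1.1008 ≈ 825.60 px.

826 px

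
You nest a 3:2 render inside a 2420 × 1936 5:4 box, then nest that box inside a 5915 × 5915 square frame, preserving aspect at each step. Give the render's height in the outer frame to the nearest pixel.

3943 px

Inside the 2420×1936 canvas the render is width-limited at 2420.00 × 1613.33.
Second fit — the 5:4 canvas into 5915×5915 spans the width: 5915.00 × 4732.00 (×2.4442 from 2420×1936).
So the render's height is 1613.33 × 2.4442 ≈ 3943.33.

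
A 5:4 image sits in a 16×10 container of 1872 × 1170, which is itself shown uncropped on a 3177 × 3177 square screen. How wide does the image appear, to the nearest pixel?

2482 px

First fit — 5:4 into 1872×1170 spans the height: 1462.50 × 1170.00.
16×10 in 3177×3177: fills the width, so the intermediate becomes 3177.00 × 1985.62 — a scale of ×1.6971.
The image scales with it: width 1462.50 × 1.6971 ≈ 2482.03.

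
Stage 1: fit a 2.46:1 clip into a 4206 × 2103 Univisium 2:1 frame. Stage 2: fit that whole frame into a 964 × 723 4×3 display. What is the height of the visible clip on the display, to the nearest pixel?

392 px

Inside the 4206×2103 canvas the clip is width-limited at 4206.00 × 1709.76.
Second fit — the Univisium 2:1 canvas into 964×723 spans the width: 964.00 × 482.00 (×0.2292 from 4206×2103).
Applying the same ×0.2292: 1709.76 → 391.87.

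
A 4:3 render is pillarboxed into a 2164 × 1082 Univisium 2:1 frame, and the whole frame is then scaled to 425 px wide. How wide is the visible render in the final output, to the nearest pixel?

283 px

In the 2164×1082 frame the render fills the height: width = 1082 × 4/3 ≈ 1442.67 px.
Scaling 2164 → 425 is ×0.1964, so the width becomes 1442.67 × 0.1964 ≈ 283.33 px.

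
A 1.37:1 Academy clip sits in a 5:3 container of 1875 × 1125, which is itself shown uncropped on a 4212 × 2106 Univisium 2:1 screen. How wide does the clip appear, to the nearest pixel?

2885 px

1.37:1 Academy in 1875×1125: fills the height, so the clip is 1541.25 × 1125.00.
Second fit — the 5:3 canvas into 4212×2106 spans the height: 3510.00 × 2106.00 (×1.8720 from 1875×1125).
Applying the same ×1.8720: 1541.25 → 2885.22.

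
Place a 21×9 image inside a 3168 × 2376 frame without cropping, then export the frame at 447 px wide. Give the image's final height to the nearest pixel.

192 px

Fitted into 3168×2376, the image spans the width; its height is 3168 × 9/21 ≈ 1357.71 px.
Scaling 3168 → 447 is ×0.1411, so the height becomes 1357.71 × 0.1411 ≈ 191.57 px.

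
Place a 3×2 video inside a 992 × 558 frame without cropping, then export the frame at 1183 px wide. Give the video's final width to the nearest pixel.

In the 992×558 frame the video fills the height: width = 558 × 3/2 ≈ 837.00 px.
Resizing to 1183 px wide multiplies everything by 1.1925: 837.00 → 998.16 px.

998 px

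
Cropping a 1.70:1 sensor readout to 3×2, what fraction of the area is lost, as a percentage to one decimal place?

3×2 is narrower than 1.70:1, so the crop keeps the full height and trims the width.
Fraction kept = (1.500)/(1.700) ≈ 88.24%, so 11.76% is lost.

11.8%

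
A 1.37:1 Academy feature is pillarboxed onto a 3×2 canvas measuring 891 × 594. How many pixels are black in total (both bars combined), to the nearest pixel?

1.37:1 Academy (1.370) < 3×2 (1.500), so the feature fills the height.
Content width = 594 × 1.370 ≈ 813.7800 px.
Black = 891 − 813.7800 = 77.2200 px.
Across the 594-px span: 77.2200 × 594 ≈ 45869 px.

45869 pixels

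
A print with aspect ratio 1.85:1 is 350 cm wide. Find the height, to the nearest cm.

189 cm

Height = 350 / 1.850 = 189.19.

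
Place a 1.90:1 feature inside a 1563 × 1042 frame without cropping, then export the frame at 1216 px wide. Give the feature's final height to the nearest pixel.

At 1563×1042 the feature is width-limited, so height = 1563 / 1.900 ≈ 822.63 px.
Resizing to 1216 px wide multiplies everything by 0.7780: 822.63 → 640.00 px.

640 px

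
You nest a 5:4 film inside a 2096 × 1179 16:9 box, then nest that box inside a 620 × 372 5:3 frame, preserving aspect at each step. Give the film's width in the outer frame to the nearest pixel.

Inside the 2096×1179 canvas the film is height-limited at 1473.75 × 1179.00.
16:9 in 620×372: fills the width, so the intermediate becomes 620.00 × 348.75 — a scale of ×0.2958.
The film scales with it: width 1473.75 × 0.2958 ≈ 435.94.

436 px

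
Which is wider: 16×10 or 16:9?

16×10 = 1.6 and 16:9 = 1.778; 1.778 > 1.6.

16:9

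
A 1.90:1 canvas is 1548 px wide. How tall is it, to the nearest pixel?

At 1.90:1, 1548 / 1.900 ≈ 814.74.

815 px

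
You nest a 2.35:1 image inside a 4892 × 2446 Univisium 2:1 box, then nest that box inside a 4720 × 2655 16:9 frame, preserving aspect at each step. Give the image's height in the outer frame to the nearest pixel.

Inside the 4892×2446 canvas the image is width-limited at 4892.00 × 2081.70.
Univisium 2:1 in 4720×2655: fills the width, so the intermediate becomes 4720.00 × 2360.00 — a scale of ×0.9648.
So the image's height is 2081.70 × 0.9648 ≈ 2008.51.

2009 px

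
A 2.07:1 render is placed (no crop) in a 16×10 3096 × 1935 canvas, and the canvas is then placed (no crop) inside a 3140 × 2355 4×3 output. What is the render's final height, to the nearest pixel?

1517 px

2.07:1 in 3096×1935: fills the width, so the render is 3096.00 × 1495.65.
The 16×10 canvas is width-limited in 3140×2355, giving 3140.00 × 1962.50; scale factor 1.0142.
So the render's height is 1495.65 × 1.0142 ≈ 1516.91.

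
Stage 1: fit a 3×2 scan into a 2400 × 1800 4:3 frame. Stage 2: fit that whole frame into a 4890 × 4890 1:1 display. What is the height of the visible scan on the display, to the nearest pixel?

Inside the 2400×1800 canvas the scan is width-limited at 2400.00 × 1600.00.
The 4:3 canvas is width-limited in 4890×4890, giving 4890.00 × 3667.50; scale factor 2.0375.
The scan scales with it: height 1600.00 × 2.0375 ≈ 3260.00.

3260 px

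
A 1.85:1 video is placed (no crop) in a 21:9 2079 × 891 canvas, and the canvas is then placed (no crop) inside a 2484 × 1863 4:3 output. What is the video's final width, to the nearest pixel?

1969 px

1.85:1 in 2079×891: fills the height, so the video is 1648.35 × 891.00.
The 21:9 canvas is width-limited in 2484×1863, giving 2484.00 × 1064.57; scale factor 1.1948.
So the video's width is 1648.35 × 1.1948 ≈ 1969.46.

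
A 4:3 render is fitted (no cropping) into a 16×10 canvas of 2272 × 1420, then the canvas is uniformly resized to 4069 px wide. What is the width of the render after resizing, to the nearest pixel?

At 2272×1420 the render is height-limited, so width = 1420 × 4/3 ≈ 1893.33 px.
Resizing to 4069 px wide multiplies everything by 1.7909: 1893.33 → 3390.83 px.

3391 px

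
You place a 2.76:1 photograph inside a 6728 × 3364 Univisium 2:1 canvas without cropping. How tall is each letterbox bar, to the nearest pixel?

463 px

2.76:1 (2.760) > Univisium 2:1 (2.000), so the photograph fills the width.
The photograph is 6728 / 2.760 ≈ 2437.68 px tall.
Leftover height: 3364 − 2437.68 = 926.32 px → 463.16 each side.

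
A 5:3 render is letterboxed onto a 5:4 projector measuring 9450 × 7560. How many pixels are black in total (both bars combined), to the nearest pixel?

Since 1.667 > 1.250, the render is width-limited.
Content height = 9450 × 3/5 ≈ 5670.0000 px.
Black = 7560 − 5670.0000 = 1890.0000 px.
Bar area = 1890.0000 × 9450 ≈ 17860500 px.

17860500 pixels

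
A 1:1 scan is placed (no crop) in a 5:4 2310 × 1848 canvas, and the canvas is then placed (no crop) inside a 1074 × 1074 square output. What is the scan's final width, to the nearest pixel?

859 px

Inside the 2310×1848 canvas the scan is height-limited at 1848.00 × 1848.00.
5:4 in 1074×1074: fills the width, so the intermediate becomes 1074.00 × 859.20 — a scale of ×0.4649.
The scan scales with it: width 1848.00 × 0.4649 ≈ 859.20.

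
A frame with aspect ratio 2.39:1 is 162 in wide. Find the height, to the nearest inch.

68 in

Height = 162 / 2.390 = 67.78.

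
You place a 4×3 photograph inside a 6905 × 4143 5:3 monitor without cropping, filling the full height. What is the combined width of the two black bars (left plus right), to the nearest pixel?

1381 px

That makes the image 5524.00 px wide (4143 × 4/3).
6905 − 5524.00 = 1381.00 px of bars.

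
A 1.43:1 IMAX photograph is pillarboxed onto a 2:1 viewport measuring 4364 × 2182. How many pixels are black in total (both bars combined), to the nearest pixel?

2713841 pixels

1.43:1 IMAX is narrower than 2:1, so it spans the full height.
The photograph is 2182 × 1.430 ≈ 3120.2600 px wide.
Leftover width: 4364 − 3120.2600 = 1243.7400 px.
Bar area = 1243.7400 × 2182 ≈ 2713841 px.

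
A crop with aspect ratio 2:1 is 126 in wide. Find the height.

At 2:1, 126 / 2 × 1 ≈ 63.

63 in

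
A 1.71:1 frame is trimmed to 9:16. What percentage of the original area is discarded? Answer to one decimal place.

9:16 is narrower than 1.71:1, so the crop keeps the full height and trims the width.
Area ratio = (0.562)/(1.710) = 32.89%; the remaining 67.11% is cropped out.

67.1%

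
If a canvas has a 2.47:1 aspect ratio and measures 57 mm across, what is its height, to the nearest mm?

57 / 2.470 = 23.08.

23 mm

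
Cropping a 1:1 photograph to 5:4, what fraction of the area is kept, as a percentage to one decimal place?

80.0%

Going from 1:1 to 5:4 means cutting height while keeping width.
Area ratio = (1.000)/(1.250) = 80.00% retained.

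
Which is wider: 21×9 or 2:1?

21×9 = 2.333 and 2; 2.333 > 2.

21×9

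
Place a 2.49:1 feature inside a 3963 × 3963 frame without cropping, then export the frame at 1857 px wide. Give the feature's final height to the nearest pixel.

746 px

In the 3963×3963 frame the feature fills the width: height = 3963 / 2.490 ≈ 1591.57 px.
Scaling 3963 → 1857 is ×0.4686, so the height becomes 1591.57 × 0.4686 ≈ 745.78 px.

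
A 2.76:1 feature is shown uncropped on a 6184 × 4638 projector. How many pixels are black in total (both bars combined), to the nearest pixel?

14825647 pixels

2.76:1 (2.760) > 4:3 (1.333), so the feature fills the width.
Content height = 6184 / 2.760 ≈ 2240.5797 px.
Leftover height: 4638 − 2240.5797 = 2397.4203 px.
Bar area = 2397.4203 × 6184 ≈ 14825647 px.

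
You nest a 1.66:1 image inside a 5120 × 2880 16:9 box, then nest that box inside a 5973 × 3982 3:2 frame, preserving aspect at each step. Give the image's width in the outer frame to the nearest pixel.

First fit — 1.66:1 into 5120×2880 spans the height: 4780.80 × 2880.00.
The 16:9 canvas is width-limited in 5973×3982, giving 5973.00 × 3359.81; scale factor 1.1666.
The image scales with it: width 4780.80 × 1.1666 ≈ 5577.29.

5577 px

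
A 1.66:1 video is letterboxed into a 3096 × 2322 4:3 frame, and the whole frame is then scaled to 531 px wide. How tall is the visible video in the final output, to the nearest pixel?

In the 3096×2322 frame the video fills the width: height = 3096 / 1.660 ≈ 1865.06 px.
Resizing to 531 px wide multiplies everything by 0.1715: 1865.06 → 319.88 px.

320 px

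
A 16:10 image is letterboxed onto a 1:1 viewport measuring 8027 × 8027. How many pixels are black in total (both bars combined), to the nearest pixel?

24162273 pixels

16:10 (1.600) > 1:1 (1.000), so the image fills the width.
Content height = 8027 × 10/16 ≈ 5016.8750 px.
8027 − 5016.8750 = 3010.1250 px of bars.
That's 3010.1250 × 8027 ≈ 24162273 black pixels.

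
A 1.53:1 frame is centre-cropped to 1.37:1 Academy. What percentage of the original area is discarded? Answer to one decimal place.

1.37:1 Academy is narrower than 1.53:1, so the crop keeps the full height and trims the width.
(1.370)/(1.530) ≈ 0.895 of the area survives, leaving 10.46% discarded.

10.5%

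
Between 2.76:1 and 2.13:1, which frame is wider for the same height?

2.76:1

2.76 and 2.13; 2.76 > 2.13.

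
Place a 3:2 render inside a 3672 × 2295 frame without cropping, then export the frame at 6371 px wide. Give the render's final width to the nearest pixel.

At 3672×2295 the render is height-limited, so width = 2295 × 3/2 ≈ 3442.50 px.
The frame scales by 6371/3672 = 1.7350; 3442.50 × 1.7350 ≈ 5972.81 px.

5973 px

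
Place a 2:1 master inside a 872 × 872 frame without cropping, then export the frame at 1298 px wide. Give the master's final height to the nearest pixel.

In the 872×872 frame the master fills the width: height = 872 × 1/2 ≈ 436.00 px.
Scaling 872 → 1298 is ×1.4885, so the height becomes 436.00 × 1.4885 ≈ 649.00 px.

649 px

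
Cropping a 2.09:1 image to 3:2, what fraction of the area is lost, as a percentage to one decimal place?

Going from 2.09:1 to 3:2 means cutting width while keeping height.
Fraction kept = (1.500)/(2.090) ≈ 71.77%, so 28.23% is lost.

28.2%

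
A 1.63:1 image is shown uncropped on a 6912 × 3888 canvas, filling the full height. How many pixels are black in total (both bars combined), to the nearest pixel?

Content width = 3888 × 1.630 ≈ 6337.4400 px.
Leftover width: 6912 − 6337.4400 = 574.5600 px.
Across the 3888-px span: 574.5600 × 3888 ≈ 2233889 px.

2233889 pixels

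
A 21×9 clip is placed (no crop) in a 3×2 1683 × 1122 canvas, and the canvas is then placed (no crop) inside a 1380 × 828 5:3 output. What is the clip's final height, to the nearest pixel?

532 px

Inside the 1683×1122 canvas the clip is width-limited at 1683.00 × 721.29.
Second fit — the 3×2 canvas into 1380×828 spans the height: 1242.00 × 828.00 (×0.7380 from 1683×1122).
The clip scales with it: height 721.29 × 0.7380 ≈ 532.29.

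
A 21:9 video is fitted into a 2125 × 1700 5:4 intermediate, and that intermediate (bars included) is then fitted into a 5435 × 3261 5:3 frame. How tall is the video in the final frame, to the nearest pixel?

1747 px

Inside the 2125×1700 canvas the video is width-limited at 2125.00 × 910.71.
Second fit — the 5:4 canvas into 5435×3261 spans the height: 4076.25 × 3261.00 (×1.9182 from 2125×1700).
Applying the same ×1.9182: 910.71 → 1746.96.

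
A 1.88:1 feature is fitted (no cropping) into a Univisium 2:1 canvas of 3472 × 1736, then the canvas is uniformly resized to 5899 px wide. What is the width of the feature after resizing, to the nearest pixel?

5545 px

At 3472×1736 the feature is height-limited, so width = 1736 × 1.880 ≈ 3263.68 px.
The frame scales by 5899/3472 = 1.6990; 3263.68 × 1.6990 ≈ 5545.06 px.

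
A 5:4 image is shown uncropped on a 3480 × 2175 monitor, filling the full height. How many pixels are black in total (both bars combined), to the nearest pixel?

Content width = 2175 × 5/4 ≈ 2718.7500 px.
Leftover width: 3480 − 2718.7500 = 761.2500 px.
Bar area = 761.2500 × 2175 ≈ 1655719 px.

1655719 pixels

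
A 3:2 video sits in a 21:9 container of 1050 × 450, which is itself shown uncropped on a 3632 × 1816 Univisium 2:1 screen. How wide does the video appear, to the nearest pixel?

2335 px

Inside the 1050×450 canvas the video is height-limited at 675.00 × 450.00.
The 21:9 canvas is width-limited in 3632×1816, giving 3632.00 × 1556.57; scale factor 3.4590.
So the video's width is 675.00 × 3.4590 ≈ 2334.86.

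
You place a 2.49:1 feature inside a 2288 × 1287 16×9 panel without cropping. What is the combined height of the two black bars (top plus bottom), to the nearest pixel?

2.49:1 is wider than 16×9, so it spans the full width.
Content height = 2288 / 2.490 ≈ 918.88 px.
Black = 1287 − 918.88 = 368.12 px.

368 px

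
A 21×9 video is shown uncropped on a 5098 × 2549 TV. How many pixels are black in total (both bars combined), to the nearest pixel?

Since 2.333 > 2.000, the video is width-limited.
The video is 5098 × 9/21 ≈ 2184.8571 px tall.
Leftover height: 2549 − 2184.8571 = 364.1429 px.
That's 364.1429 × 5098 ≈ 1856400 black pixels.

1856400 pixels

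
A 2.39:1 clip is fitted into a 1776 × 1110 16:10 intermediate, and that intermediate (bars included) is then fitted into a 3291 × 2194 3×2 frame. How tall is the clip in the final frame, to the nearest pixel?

First fit — 2.39:1 into 1776×1110 spans the width: 1776.00 × 743.10.
Second fit — the 16:10 canvas into 3291×2194 spans the width: 3291.00 × 2056.88 (×1.8530 from 1776×1110).
So the clip's height is 743.10 × 1.8530 ≈ 1376.99.

1377 px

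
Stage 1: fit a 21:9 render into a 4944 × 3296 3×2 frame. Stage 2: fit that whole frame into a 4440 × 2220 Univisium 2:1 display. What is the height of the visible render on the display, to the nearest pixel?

Inside the 4944×3296 canvas the render is width-limited at 4944.00 × 2118.86.
The 3×2 canvas is height-limited in 4440×2220, giving 3330.00 × 2220.00; scale factor 0.6735.
Applying the same ×0.6735: 2118.86 → 1427.14.

1427 px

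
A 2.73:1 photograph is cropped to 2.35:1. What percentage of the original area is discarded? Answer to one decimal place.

13.9%

2.35:1 is narrower than 2.73:1, so the crop keeps the full height and trims the width.
(2.350)/(2.730) ≈ 0.861 of the area survives, leaving 13.92% discarded.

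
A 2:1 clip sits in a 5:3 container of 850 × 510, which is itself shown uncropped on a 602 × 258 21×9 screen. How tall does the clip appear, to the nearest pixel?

First fit — 2:1 into 850×510 spans the width: 850.00 × 425.00.
The 5:3 canvas is height-limited in 602×258, giving 430.00 × 258.00; scale factor 0.5059.
The clip scales with it: height 425.00 × 0.5059 ≈ 215.00.

215 px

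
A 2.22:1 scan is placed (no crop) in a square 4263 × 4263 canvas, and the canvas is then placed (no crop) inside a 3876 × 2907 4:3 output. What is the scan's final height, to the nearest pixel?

1309 px

2.22:1 in 4263×4263: fills the width, so the scan is 4263.00 × 1920.27.
The square canvas is height-limited in 3876×2907, giving 2907.00 × 2907.00; scale factor 0.6819.
Applying the same ×0.6819: 1920.27 → 1309.46.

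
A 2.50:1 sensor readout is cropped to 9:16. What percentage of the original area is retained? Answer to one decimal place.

The height stays; only width is cut (since 9:16 is narrower than 2.50:1).
(0.562)/(2.500) ≈ 0.225 of the area survives.

22.5%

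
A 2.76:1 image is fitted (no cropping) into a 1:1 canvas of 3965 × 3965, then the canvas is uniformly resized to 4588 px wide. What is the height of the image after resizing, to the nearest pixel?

1662 px

At 3965×3965 the image is width-limited, so height = 3965 / 2.760 ≈ 1436.59 px.
Resizing to 4588 px wide multiplies everything by 1.1571: 1436.59 → 1662.32 px.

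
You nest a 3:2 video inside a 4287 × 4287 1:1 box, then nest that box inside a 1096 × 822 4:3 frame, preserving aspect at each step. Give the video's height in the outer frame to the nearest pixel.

548 px

3:2 in 4287×4287: fills the width, so the video is 4287.00 × 2858.00.
The 1:1 canvas is height-limited in 1096×822, giving 822.00 × 822.00; scale factor 0.1917.
The video scales with it: height 2858.00 × 0.1917 ≈ 548.00.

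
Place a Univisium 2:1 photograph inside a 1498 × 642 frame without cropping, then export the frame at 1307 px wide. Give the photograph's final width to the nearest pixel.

Fitted into 1498×642, the photograph spans the height; its width is 642 × 2/1 ≈ 1284.00 px.
Resizing to 1307 px wide multiplies everything by 0.8725: 1284.00 → 1120.29 px.

1120 px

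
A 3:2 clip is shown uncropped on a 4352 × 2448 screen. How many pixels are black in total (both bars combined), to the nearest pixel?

1664640 pixels

3:2 is narrower than 16×9, so it spans the full height.
Content width = 2448 × 3/2 ≈ 3672.0000 px.
4352 − 3672.0000 = 680.0000 px of bars.
That's 680.0000 × 2448 ≈ 1664640 black pixels.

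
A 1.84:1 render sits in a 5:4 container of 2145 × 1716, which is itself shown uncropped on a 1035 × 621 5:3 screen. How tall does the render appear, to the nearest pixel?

422 px

First fit — 1.84:1 into 2145×1716 spans the width: 2145.00 × 1165.76.
5:4 in 1035×621: fills the height, so the intermediate becomes 776.25 × 621.00 — a scale of ×0.3619.
The render scales with it: height 1165.76 × 0.3619 ≈ 421.88.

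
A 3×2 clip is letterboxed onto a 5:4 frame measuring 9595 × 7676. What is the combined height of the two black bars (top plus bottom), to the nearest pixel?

Since 1.500 > 1.250, the clip is width-limited.
Content height = 9595 × 2/3 ≈ 6396.67 px.
7676 − 6396.67 = 1279.33 px of bars.

1279 px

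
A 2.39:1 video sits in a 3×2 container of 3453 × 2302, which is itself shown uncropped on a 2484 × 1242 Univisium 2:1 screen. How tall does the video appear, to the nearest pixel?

779 px

2.39:1 in 3453×2302: fills the width, so the video is 3453.00 × 1444.77.
Second fit — the 3×2 canvas into 2484×1242 spans the height: 1863.00 × 1242.00 (×0.5395 from 3453×2302).
The video scales with it: height 1444.77 × 0.5395 ≈ 779.50.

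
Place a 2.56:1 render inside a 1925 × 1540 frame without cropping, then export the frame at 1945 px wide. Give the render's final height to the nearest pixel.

760 px

In the 1925×1540 frame the render fills the width: height = 1925 / 2.560 ≈ 751.95 px.
The frame scales by 1945/1925 = 1.0104; 751.95 × 1.0104 ≈ 759.77 px.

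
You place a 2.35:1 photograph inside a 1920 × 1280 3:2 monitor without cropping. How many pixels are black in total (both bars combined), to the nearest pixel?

Since 2.350 > 1.500, the photograph is width-limited.
Content height = 1920 / 2.350 ≈ 817.0213 px.
1280 − 817.0213 = 462.9787 px of bars.
That's 462.9787 × 1920 ≈ 888919 black pixels.

888919 pixels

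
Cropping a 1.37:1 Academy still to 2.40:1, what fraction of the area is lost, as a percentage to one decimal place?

42.9%

Going from 1.37:1 Academy to 2.40:1 means cutting height while keeping width.
(1.370)/(2.400) ≈ 0.571 of the area survives, leaving 42.92% discarded.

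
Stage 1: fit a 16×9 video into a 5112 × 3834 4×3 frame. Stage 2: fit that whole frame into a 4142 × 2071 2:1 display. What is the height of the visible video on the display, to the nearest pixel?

First fit — 16×9 into 5112×3834 spans the width: 5112.00 × 2875.50.
The 4×3 canvas is height-limited in 4142×2071, giving 2761.33 × 2071.00; scale factor 0.5402.
Applying the same ×0.5402: 2875.50 → 1553.25.

1553 px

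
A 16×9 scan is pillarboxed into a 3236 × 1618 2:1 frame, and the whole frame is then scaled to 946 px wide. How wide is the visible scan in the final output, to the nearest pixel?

At 3236×1618 the scan is height-limited, so width = 1618 × 16/9 ≈ 2876.44 px.
Scaling 3236 → 946 is ×0.2923, so the width becomes 2876.44 × 0.2923 ≈ 840.89 px.

841 px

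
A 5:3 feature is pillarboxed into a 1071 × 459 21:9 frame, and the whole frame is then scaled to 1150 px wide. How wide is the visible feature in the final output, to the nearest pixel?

821 px

Fitted into 1071×459, the feature spans the height; its width is 459 × 5/3 ≈ 765.00 px.
Scaling 1071 → 1150 is ×1.0738, so the width becomes 765.00 × 1.0738 ≈ 821.43 px.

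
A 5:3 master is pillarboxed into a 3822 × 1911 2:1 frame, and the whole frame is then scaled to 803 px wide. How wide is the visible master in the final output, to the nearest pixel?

669 px

Fitted into 3822×1911, the master spans the height; its width is 1911 × 5/3 ≈ 3185.00 px.
Resizing to 803 px wide multiplies everything by 0.2101: 3185.00 → 669.17 px.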